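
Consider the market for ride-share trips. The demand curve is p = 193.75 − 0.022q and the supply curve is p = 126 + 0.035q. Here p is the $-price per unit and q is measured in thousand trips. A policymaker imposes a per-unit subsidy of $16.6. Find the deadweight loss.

$2417.19 thousand

Competitive equilibrium: 193.75 − 0.022q = 126 + 0.035q → q* = 1188.5965, p* = 167.6009.
The subsidy lowers effective supply by 16.6: p = 109.4 + 0.035q.
New quantity: 193.75 − 0.022q = 109.4 + 0.035q → q' = 1479.8246.
Overproduction Δq = 1479.8246 − 1188.5965 = 291.2281; wedge = subsidy = 16.6.
Deadweight loss = ½ × 291.2281 × 16.6 = $2417.19 thousand.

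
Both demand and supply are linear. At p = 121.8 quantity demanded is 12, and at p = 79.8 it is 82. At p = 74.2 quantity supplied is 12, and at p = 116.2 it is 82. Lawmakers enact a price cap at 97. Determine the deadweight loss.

Demand slope = (79.8 − 121.8)/(82 − 12) = −0.6, so p = 129 − 0.6q.
Supply slope = (116.2 − 74.2)/(82 − 12) = 0.6, so p = 67 + 0.6q.
Competitive equilibrium: 129 − 0.6q = 67 + 0.6q → q* = 51.6667, p* = 98.
At the ceiling p = 97, quantity supplied = (97 − 67)/0.6 = 50.
Willingness to pay at q' = 50: 129 − 0.6·50 = 99.
Δq = 51.6667 − 50 = 1.6667; wedge = 99 − 97 = 2.
Welfare loss = ½ × 1.6667 × 2 = 1.67.

1.67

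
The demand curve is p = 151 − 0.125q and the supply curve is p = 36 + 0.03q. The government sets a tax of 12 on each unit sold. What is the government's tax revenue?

Competitive equilibrium: 151 − 0.125q = 36 + 0.03q → q* = 741.9355, p* = 58.2581.
With the tax, the buyer price exceeds the seller price by 12: (151 − 0.125q) − (36 + 0.03q) = 12 → q' = 664.5161.
Tax revenue = 12 × 664.5161 = 7974.19.

7974.19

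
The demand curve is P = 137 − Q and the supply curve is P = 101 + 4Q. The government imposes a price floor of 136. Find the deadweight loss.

Competitive equilibrium: 137 − Q = 101 + 4Q → Q* = 7.2, P* = 129.8.
At the floor P = 136, quantity demanded = (137 − 136)/1 = 1.
Sellers' marginal cost at Q' = 1: 101 + 4·1 = 105.
ΔQ = 7.2 − 1 = 6.2; wedge = 136 − 105 = 31.
The triangle = ½ × 6.2 × 31 = 96.10.

96.10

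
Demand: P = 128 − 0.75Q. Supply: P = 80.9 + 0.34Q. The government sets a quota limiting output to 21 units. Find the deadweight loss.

Competitive equilibrium: 128 − 0.75Q = 80.9 + 0.34Q → Q* = 43.211, P* = 95.5917.
At Q = 21: demand price = 128 − 0.75·21 = 112.25; supply price = 80.9 + 0.34·21 = 88.04.
ΔQ = 43.211 − 21 = 22.211; wedge = 112.25 − 88.04 = 24.21.
Deadweight loss = ½ × 22.211 × 24.21 = 268.86.

268.86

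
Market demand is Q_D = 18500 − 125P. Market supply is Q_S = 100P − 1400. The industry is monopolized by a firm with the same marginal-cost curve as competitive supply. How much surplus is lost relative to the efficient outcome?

In inverse form: demand P = 148 − 0.008Q, supply P = 14 + 0.01Q.
Competitive equilibrium: 148 − 0.008Q = 14 + 0.01Q → Q* = 7444.444444, P* = 88.444444.
Marginal revenue: MR = 148 − 0.016Q. Set MR = MC: 148 − 0.016Q = 14 + 0.01Q → Q_m = 5153.846154.
Price P_m = 148 − 0.008·5153.846154 = 106.769231; MC(Q_m) = 14 + 0.01·5153.846154 = 65.538462.
Competitive Q* = 7444.444444, so ΔQ = 2290.59829; wedge = 106.769231 − 65.538462 = 41.230769.
DWL = ½ × 2290.59829 × 41.230769 = 47221.56.

47221.56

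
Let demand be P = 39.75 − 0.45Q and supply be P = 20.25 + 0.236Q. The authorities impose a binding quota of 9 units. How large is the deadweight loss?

129.43

Competitive equilibrium: 39.75 − 0.45Q = 20.25 + 0.236Q → Q* = 28.4257, P* = 26.9585.
At Q = 9: demand price = 39.75 − 0.45·9 = 35.7; supply price = 20.25 + 0.236·9 = 22.374.
ΔQ = 28.4257 − 9 = 19.4257; wedge = 35.7 − 22.374 = 13.326.
The triangle = ½ × 19.4257 × 13.326 = 129.43.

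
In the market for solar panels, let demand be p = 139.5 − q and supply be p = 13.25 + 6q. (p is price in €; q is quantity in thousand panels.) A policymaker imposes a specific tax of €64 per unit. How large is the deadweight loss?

€292.57 thousand

Competitive equilibrium: 139.5 − q = 13.25 + 6q → q* = 18.0357, p* = 121.4643.
With the tax, the buyer price exceeds the seller price by 64: (139.5 − q) − (13.25 + 6q) = 64 → q' = 8.8929.
Δq = 18.0357 − 8.8929 = 9.1428; the wedge equals the tax, 64.
The triangle = ½ × 9.1428 × 64 = €292.57 thousand.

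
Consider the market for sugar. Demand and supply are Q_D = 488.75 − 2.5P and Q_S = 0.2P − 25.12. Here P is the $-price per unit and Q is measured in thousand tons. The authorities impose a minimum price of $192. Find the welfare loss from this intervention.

$47.50 thousand

In inverse form: demand P = 195.5 − 0.4Q, supply P = 125.6 + 5Q.
Competitive equilibrium: 195.5 − 0.4Q = 125.6 + 5Q → Q* = 12.9444, P* = 190.3222.
At the floor P = 192, quantity demanded = (195.5 − 192)/0.4 = 8.75.
Sellers' marginal cost at Q' = 8.75: 125.6 + 5·8.75 = 169.35.
ΔQ = 12.9444 − 8.75 = 4.1944; wedge = 192 − 169.35 = 22.65.
The triangle = ½ × 4.1944 × 22.65 = $47.50 thousand.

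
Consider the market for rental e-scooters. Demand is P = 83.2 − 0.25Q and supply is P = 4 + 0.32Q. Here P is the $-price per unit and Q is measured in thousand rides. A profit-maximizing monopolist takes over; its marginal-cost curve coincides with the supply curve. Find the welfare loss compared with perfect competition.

Competitive equilibrium: 83.2 − 0.25Q = 4 + 0.32Q → Q* = 138.9474, P* = 48.4632.
Marginal revenue: MR = 83.2 − 0.5Q. Set MR = MC: 83.2 − 0.5Q = 4 + 0.32Q → Q_m = 96.5854.
Price P_m = 83.2 − 0.25·96.5854 = 59.0537; MC(Q_m) = 4 + 0.32·96.5854 = 34.9073.
Competitive Q* = 138.9474, so ΔQ = 42.362; wedge = 59.0537 − 34.9073 = 24.1464.
Welfare loss = ½ × 42.362 × 24.1464 = $511.44 thousand.

$511.44 thousand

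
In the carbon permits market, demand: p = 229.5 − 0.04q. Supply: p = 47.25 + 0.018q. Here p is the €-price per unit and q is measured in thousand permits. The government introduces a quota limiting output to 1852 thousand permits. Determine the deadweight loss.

Competitive equilibrium: 229.5 − 0.04q = 47.25 + 0.018q → q* = 3142.2414, p* = 103.8103.
At q = 1852: demand price = 229.5 − 0.04·1852 = 155.42; supply price = 47.25 + 0.018·1852 = 80.586.
Δq = 3142.2414 − 1852 = 1290.2414; wedge = 155.42 − 80.586 = 74.834.
DWL = ½ × 1290.2414 × 74.834 = €48276.96 thousand.

€48276.96 thousand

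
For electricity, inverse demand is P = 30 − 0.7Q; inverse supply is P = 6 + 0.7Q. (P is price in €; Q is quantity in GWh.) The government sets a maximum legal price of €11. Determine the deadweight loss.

Competitive equilibrium: 30 − 0.7Q = 6 + 0.7Q → Q* = 17.1429, P* = 18.
At the ceiling P = 11, quantity supplied = (11 − 6)/0.7 = 7.1429.
Willingness to pay at Q' = 7.1429: 30 − 0.7·7.1429 = 25.
ΔQ = 17.1429 − 7.1429 = 10; wedge = 25 − 11 = 14.
The triangle = ½ × 10 × 14 = €70.

€70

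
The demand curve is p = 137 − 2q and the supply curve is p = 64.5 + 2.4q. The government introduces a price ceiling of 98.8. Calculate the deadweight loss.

Competitive equilibrium: 137 − 2q = 64.5 + 2.4q → q* = 16.4773, p* = 104.0455.
At the ceiling p = 98.8, quantity supplied = (98.8 − 64.5)/2.4 = 14.2917.
Willingness to pay at q' = 14.2917: 137 − 2·14.2917 = 108.4166.
Δq = 16.4773 − 14.2917 = 2.1856; wedge = 108.4166 − 98.8 = 9.6166.
The triangle = ½ × 2.1856 × 9.6166 = 10.51.

10.51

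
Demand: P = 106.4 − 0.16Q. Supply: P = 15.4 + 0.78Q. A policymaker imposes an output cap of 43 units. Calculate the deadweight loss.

Competitive equilibrium: 106.4 − 0.16Q = 15.4 + 0.78Q → Q* = 96.8085, P* = 90.9106.
At Q = 43: demand price = 106.4 − 0.16·43 = 99.52; supply price = 15.4 + 0.78·43 = 48.94.
ΔQ = 96.8085 − 43 = 53.8085; wedge = 99.52 − 48.94 = 50.58.
Welfare loss = ½ × 53.8085 × 50.58 = 1360.82.

1360.82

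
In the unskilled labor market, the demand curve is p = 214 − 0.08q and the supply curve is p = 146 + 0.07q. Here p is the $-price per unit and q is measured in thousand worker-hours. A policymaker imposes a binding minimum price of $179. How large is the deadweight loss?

Competitive equilibrium: 214 − 0.08q = 146 + 0.07q → q* = 453.3333, p* = 177.7333.
At the floor p = 179, quantity demanded = (214 − 179)/0.08 = 437.5.
Sellers' marginal cost at q' = 437.5: 146 + 0.07·437.5 = 176.625.
Δq = 453.3333 − 437.5 = 15.8333; wedge = 179 − 176.625 = 2.375.
The triangle = ½ × 15.8333 × 2.375 = $18.80 thousand.

$18.80 thousand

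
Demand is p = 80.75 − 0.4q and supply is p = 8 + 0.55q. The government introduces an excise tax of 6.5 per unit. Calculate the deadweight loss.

22.24

Competitive equilibrium: 80.75 − 0.4q = 8 + 0.55q → q* = 76.5789, p* = 50.1184.
With the tax, the buyer price exceeds the seller price by 6.5: (80.75 − 0.4q) − (8 + 0.55q) = 6.5 → q' = 69.7368.
Δq = 76.5789 − 69.7368 = 6.8421; the wedge equals the tax, 6.5.
Welfare loss = ½ × 6.8421 × 6.5 = 22.24.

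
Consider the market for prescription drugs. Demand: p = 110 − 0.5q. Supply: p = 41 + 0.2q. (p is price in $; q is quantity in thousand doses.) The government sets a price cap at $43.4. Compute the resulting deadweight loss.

Competitive equilibrium: 110 − 0.5q = 41 + 0.2q → q* = 98.5714, p* = 60.7143.
At the ceiling p = 43.4, quantity supplied = (43.4 − 41)/0.2 = 12.
Willingness to pay at q' = 12: 110 − 0.5·12 = 104.
Δq = 98.5714 − 12 = 86.5714; wedge = 104 − 43.4 = 60.6.
Welfare loss = ½ × 86.5714 × 60.6 = $2623.11 thousand.

$2623.11 thousand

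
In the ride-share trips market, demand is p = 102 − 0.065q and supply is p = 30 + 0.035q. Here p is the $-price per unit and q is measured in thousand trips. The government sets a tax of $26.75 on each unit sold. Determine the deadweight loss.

$3577.81 thousand

Competitive equilibrium: 102 − 0.065q = 30 + 0.035q → q* = 720, p* = 55.2.
With the tax, the buyer price exceeds the seller price by 26.75: (102 − 0.065q) − (30 + 0.035q) = 26.75 → q' = 452.5.
Δq = 720 − 452.5 = 267.5; the wedge equals the tax, 26.75.
Deadweight loss = ½ × 267.5 × 26.75 = $3577.81 thousand.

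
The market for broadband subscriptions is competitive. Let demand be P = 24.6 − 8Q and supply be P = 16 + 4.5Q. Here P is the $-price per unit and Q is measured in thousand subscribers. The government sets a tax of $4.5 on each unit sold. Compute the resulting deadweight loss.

$0.81 thousand

Competitive equilibrium: 24.6 − 8Q = 16 + 4.5Q → Q* = 0.688, P* = 19.096.
With the tax, the buyer price exceeds the seller price by 4.5: (24.6 − 8Q) − (16 + 4.5Q) = 4.5 → Q' = 0.328.
ΔQ = 0.688 − 0.328 = 0.36; the wedge equals the tax, 4.5.
Welfare loss = ½ × 0.36 × 4.5 = $0.81 thousand.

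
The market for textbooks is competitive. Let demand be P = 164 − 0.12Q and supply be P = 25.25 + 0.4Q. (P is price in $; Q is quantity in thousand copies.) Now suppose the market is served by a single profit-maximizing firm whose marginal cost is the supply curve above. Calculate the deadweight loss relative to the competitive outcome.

Competitive equilibrium: 164 − 0.12Q = 25.25 + 0.4Q → Q* = 266.8269, P* = 131.9808.
Marginal revenue: MR = 164 − 0.24Q. Set MR = MC: 164 − 0.24Q = 25.25 + 0.4Q → Q_m = 216.7969.
Price P_m = 164 − 0.12·216.7969 = 137.9844; MC(Q_m) = 25.25 + 0.4·216.7969 = 111.9688.
Competitive Q* = 266.8269, so ΔQ = 50.03; wedge = 137.9844 − 111.9688 = 26.0156.
DWL = ½ × 50.03 × 26.0156 = $650.78 thousand.

$650.78 thousand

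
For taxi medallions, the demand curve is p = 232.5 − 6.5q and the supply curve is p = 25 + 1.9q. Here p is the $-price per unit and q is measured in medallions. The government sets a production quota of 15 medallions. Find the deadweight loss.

$395.37

Competitive equilibrium: 232.5 − 6.5q = 25 + 1.9q → q* = 24.7024, p* = 71.9345.
At q = 15: demand price = 232.5 − 6.5·15 = 135; supply price = 25 + 1.9·15 = 53.5.
Δq = 24.7024 − 15 = 9.7024; wedge = 135 − 53.5 = 81.5.
Deadweight loss = ½ × 9.7024 × 81.5 = $395.37.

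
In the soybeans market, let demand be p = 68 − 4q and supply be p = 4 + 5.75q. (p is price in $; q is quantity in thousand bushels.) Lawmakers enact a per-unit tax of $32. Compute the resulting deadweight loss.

Competitive equilibrium: 68 − 4q = 4 + 5.75q → q* = 6.5641, p* = 41.7436.
With the tax, the buyer price exceeds the seller price by 32: (68 − 4q) − (4 + 5.75q) = 32 → q' = 3.2821.
Δq = 6.5641 − 3.2821 = 3.282; the wedge equals the tax, 32.
DWL = ½ × 3.282 × 32 = $52.51 thousand.

$52.51 thousand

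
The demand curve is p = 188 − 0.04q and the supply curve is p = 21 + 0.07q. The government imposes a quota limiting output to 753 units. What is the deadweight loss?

Competitive equilibrium: 188 − 0.04q = 21 + 0.07q → q* = 1518.1818, p* = 127.2727.
At q = 753: demand price = 188 − 0.04·753 = 157.88; supply price = 21 + 0.07·753 = 73.71.
Δq = 1518.1818 − 753 = 765.1818; wedge = 157.88 − 73.71 = 84.17.
Deadweight loss = ½ × 765.1818 × 84.17 = 32202.68.

32202.68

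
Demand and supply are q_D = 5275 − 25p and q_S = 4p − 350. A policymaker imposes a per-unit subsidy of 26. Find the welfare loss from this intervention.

In inverse form: demand p = 211 − 0.04q, supply p = 87.5 + 0.25q.
Competitive equilibrium: 211 − 0.04q = 87.5 + 0.25q → q* = 425.8621, p* = 193.9655.
The subsidy lowers effective supply by 26: p = 61.5 + 0.25q.
New quantity: 211 − 0.04q = 61.5 + 0.25q → q' = 515.5172.
Overproduction Δq = 515.5172 − 425.8621 = 89.6551; wedge = subsidy = 26.
Deadweight loss = ½ × 89.6551 × 26 = 1165.52.

1165.52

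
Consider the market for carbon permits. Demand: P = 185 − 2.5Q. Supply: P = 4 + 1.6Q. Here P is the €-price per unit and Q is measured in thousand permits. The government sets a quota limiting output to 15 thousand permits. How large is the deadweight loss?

€1741.49 thousand

Competitive equilibrium: 185 − 2.5Q = 4 + 1.6Q → Q* = 44.1463, P* = 74.6341.
At Q = 15: demand price = 185 − 2.5·15 = 147.5; supply price = 4 + 1.6·15 = 28.
ΔQ = 44.1463 − 15 = 29.1463; wedge = 147.5 − 28 = 119.5.
DWL = ½ × 29.1463 × 119.5 = €1741.49 thousand.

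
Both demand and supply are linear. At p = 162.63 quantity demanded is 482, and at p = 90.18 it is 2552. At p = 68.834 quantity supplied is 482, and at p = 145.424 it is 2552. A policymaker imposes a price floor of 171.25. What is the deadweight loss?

86379.32

Demand slope = (90.18 − 162.63)/(2552 − 482) = −0.035, so p = 179.5 − 0.035q.
Supply slope = (145.424 − 68.834)/(2552 − 482) = 0.037, so p = 51 + 0.037q.
Competitive equilibrium: 179.5 − 0.035q = 51 + 0.037q → q* = 1784.72222, p* = 117.03472.
At the floor p = 171.25, quantity demanded = (179.5 − 171.25)/0.035 = 235.71429.
Sellers' marginal cost at q' = 235.71429: 51 + 0.037·235.71429 = 59.72143.
Δq = 1784.72222 − 235.71429 = 1549.00793; wedge = 171.25 − 59.72143 = 111.52857.
The triangle = ½ × 1549.00793 × 111.52857 = 86379.32.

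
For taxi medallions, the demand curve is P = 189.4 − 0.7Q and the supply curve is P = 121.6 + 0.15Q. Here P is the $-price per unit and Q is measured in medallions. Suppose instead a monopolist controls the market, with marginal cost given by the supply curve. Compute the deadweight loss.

$551.50

Competitive equilibrium: 189.4 − 0.7Q = 121.6 + 0.15Q → Q* = 79.7647, P* = 133.5647.
Marginal revenue: MR = 189.4 − 1.4Q. Set MR = MC: 189.4 − 1.4Q = 121.6 + 0.15Q → Q_m = 43.7419.
Price P_m = 189.4 − 0.7·43.7419 = 158.7807; MC(Q_m) = 121.6 + 0.15·43.7419 = 128.1613.
Competitive Q* = 79.7647, so ΔQ = 36.0228; wedge = 158.7807 − 128.1613 = 30.6194.
Welfare loss = ½ × 36.0228 × 30.6194 = $551.50.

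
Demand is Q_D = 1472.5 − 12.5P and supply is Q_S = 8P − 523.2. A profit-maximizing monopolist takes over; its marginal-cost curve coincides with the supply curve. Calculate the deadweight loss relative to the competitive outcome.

In inverse form: demand P = 117.8 − 0.08Q, supply P = 65.4 + 0.125Q.
Competitive equilibrium: 117.8 − 0.08Q = 65.4 + 0.125Q → Q* = 255.6098, P* = 97.3512.
Marginal revenue: MR = 117.8 − 0.16Q. Set MR = MC: 117.8 − 0.16Q = 65.4 + 0.125Q → Q_m = 183.8596.
Price P_m = 117.8 − 0.08·183.8596 = 103.0912; MC(Q_m) = 65.4 + 0.125·183.8596 = 88.3825.
Competitive Q* = 255.6098, so ΔQ = 71.7502; wedge = 103.0912 − 88.3825 = 14.7087.
Deadweight loss = ½ × 71.7502 × 14.7087 = 527.68.

527.68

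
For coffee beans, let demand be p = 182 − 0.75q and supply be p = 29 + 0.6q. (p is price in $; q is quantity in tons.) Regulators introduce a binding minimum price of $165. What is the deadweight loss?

Competitive equilibrium: 182 − 0.75q = 29 + 0.6q → q* = 113.3333, p* = 97.
At the floor p = 165, quantity demanded = (182 − 165)/0.75 = 22.6667.
Sellers' marginal cost at q' = 22.6667: 29 + 0.6·22.6667 = 42.6.
Δq = 113.3333 − 22.6667 = 90.6666; wedge = 165 − 42.6 = 122.4.
The triangle = ½ × 90.6666 × 122.4 = $5548.80.

$5548.80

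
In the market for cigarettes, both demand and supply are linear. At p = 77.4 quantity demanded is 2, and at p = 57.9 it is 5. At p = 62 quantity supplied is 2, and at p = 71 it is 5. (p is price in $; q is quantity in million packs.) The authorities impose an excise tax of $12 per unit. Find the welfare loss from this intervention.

$7.58 million

Demand slope = (57.9 − 77.4)/(5 − 2) = −6.5, so p = 90.4 − 6.5q.
Supply slope = (71 − 62)/(5 − 2) = 3, so p = 56 + 3q.
Competitive equilibrium: 90.4 − 6.5q = 56 + 3q → q* = 3.6211, p* = 66.8632.
With the tax, the buyer price exceeds the seller price by 12: (90.4 − 6.5q) − (56 + 3q) = 12 → q' = 2.3579.
Δq = 3.6211 − 2.3579 = 1.2632; the wedge equals the tax, 12.
Deadweight loss = ½ × 1.2632 × 12 = $7.58 million.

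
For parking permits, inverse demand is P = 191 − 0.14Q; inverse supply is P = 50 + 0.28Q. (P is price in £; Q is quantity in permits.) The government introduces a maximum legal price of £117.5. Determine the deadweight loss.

£1881.03

Competitive equilibrium: 191 − 0.14Q = 50 + 0.28Q → Q* = 335.7143, P* = 144.
At the ceiling P = 117.5, quantity supplied = (117.5 − 50)/0.28 = 241.0714.
Willingness to pay at Q' = 241.0714: 191 − 0.14·241.0714 = 157.25.
ΔQ = 335.7143 − 241.0714 = 94.6429; wedge = 157.25 − 117.5 = 39.75.
The triangle = ½ × 94.6429 × 39.75 = £1881.03.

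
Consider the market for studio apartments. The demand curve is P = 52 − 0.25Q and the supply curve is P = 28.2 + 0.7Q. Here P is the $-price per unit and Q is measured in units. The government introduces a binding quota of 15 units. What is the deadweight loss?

Competitive equilibrium: 52 − 0.25Q = 28.2 + 0.7Q → Q* = 25.0526, P* = 45.7368.
At Q = 15: demand price = 52 − 0.25·15 = 48.25; supply price = 28.2 + 0.7·15 = 38.7.
ΔQ = 25.0526 − 15 = 10.0526; wedge = 48.25 − 38.7 = 9.55.
Welfare loss = ½ × 10.0526 × 9.55 = $48.

$48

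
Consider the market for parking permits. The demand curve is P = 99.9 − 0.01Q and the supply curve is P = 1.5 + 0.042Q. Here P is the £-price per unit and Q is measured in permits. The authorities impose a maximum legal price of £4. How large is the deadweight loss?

Competitive equilibrium: 99.9 − 0.01Q = 1.5 + 0.042Q → Q* = 1892.307692, P* = 80.976923.
At the ceiling P = 4, quantity supplied = (4 − 1.5)/0.042 = 59.52381.
Willingness to pay at Q' = 59.52381: 99.9 − 0.01·59.52381 = 99.304762.
ΔQ = 1892.307692 − 59.52381 = 1832.783882; wedge = 99.304762 − 4 = 95.304762.
Welfare loss = ½ × 1832.783882 × 95.304762 = £87336.52.

£87336.52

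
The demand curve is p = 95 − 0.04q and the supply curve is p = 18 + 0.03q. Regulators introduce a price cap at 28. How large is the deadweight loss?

Competitive equilibrium: 95 − 0.04q = 18 + 0.03q → q* = 1100, p* = 51.
At the ceiling p = 28, quantity supplied = (28 − 18)/0.03 = 333.33333.
Willingness to pay at q' = 333.33333: 95 − 0.04·333.33333 = 81.66667.
Δq = 1100 − 333.33333 = 766.66667; wedge = 81.66667 − 28 = 53.66667.
Deadweight loss = ½ × 766.66667 × 53.66667 = 20572.22.

20572.22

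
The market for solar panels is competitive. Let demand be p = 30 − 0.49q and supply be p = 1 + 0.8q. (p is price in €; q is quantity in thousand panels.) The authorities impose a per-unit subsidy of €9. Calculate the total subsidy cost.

Competitive equilibrium: 30 − 0.49q = 1 + 0.8q → q* = 22.4806, p* = 18.9845.
The subsidy lowers effective supply by 9: p = 0.8q − 8.
New quantity: 30 − 0.49q = 0.8q − 8 → q' = 29.4574.
Total subsidy cost = 9 × 29.4574 = €265.12 thousand.

€265.12 thousand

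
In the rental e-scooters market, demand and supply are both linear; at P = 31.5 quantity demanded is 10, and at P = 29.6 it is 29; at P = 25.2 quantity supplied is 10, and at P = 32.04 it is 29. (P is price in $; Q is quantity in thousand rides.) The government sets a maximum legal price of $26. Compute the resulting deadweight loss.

$30.28 thousand

Demand slope = (29.6 − 31.5)/(29 − 10) = −0.1, so P = 32.5 − 0.1Q.
Supply slope = (32.04 − 25.2)/(29 − 10) = 0.36, so P = 21.6 + 0.36Q.
Competitive equilibrium: 32.5 − 0.1Q = 21.6 + 0.36Q → Q* = 23.6957, P* = 30.1304.
At the ceiling P = 26, quantity supplied = (26 − 21.6)/0.36 = 12.2222.
Willingness to pay at Q' = 12.2222: 32.5 − 0.1·12.2222 = 31.2778.
ΔQ = 23.6957 − 12.2222 = 11.4735; wedge = 31.2778 − 26 = 5.2778.
Deadweight loss = ½ × 11.4735 × 5.2778 = $30.28 thousand.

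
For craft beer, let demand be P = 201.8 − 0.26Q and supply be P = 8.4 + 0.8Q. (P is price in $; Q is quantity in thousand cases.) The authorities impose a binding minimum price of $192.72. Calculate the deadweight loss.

$11535.46 thousand

Competitive equilibrium: 201.8 − 0.26Q = 8.4 + 0.8Q → Q* = 182.4528, P* = 154.3623.
At the floor P = 192.72, quantity demanded = (201.8 − 192.72)/0.26 = 34.9231.
Sellers' marginal cost at Q' = 34.9231: 8.4 + 0.8·34.9231 = 36.3385.
ΔQ = 182.4528 − 34.9231 = 147.5297; wedge = 192.72 − 36.3385 = 156.3815.
Deadweight loss = ½ × 147.5297 × 156.3815 = $11535.46 thousand.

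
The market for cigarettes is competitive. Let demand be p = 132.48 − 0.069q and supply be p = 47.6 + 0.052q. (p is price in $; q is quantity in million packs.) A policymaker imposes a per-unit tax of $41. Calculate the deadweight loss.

$6946.28 million

Competitive equilibrium: 132.48 − 0.069q = 47.6 + 0.052q → q* = 701.4876, p* = 84.0774.
With the tax, the buyer price exceeds the seller price by 41: (132.48 − 0.069q) − (47.6 + 0.052q) = 41 → q' = 362.6446.
Δq = 701.4876 − 362.6446 = 338.843; the wedge equals the tax, 41.
Deadweight loss = ½ × 338.843 × 41 = $6946.28 million.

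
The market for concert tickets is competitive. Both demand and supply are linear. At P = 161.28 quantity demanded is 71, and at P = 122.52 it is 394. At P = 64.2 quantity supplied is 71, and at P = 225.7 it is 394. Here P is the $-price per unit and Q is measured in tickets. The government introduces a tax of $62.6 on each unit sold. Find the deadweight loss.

Demand slope = (122.52 − 161.28)/(394 − 71) = −0.12, so P = 169.8 − 0.12Q.
Supply slope = (225.7 − 64.2)/(394 − 71) = 0.5, so P = 28.7 + 0.5Q.
Competitive equilibrium: 169.8 − 0.12Q = 28.7 + 0.5Q → Q* = 227.5806, P* = 142.4903.
With the tax, the buyer price exceeds the seller price by 62.6: (169.8 − 0.12Q) − (28.7 + 0.5Q) = 62.6 → Q' = 126.6129.
ΔQ = 227.5806 − 126.6129 = 100.9677; the wedge equals the tax, 62.6.
The triangle = ½ × 100.9677 × 62.6 = $3160.29.

$3160.29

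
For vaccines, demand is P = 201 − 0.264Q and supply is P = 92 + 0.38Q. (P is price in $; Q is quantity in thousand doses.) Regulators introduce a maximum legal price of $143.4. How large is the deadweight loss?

$372.05 thousand

Competitive equilibrium: 201 − 0.264Q = 92 + 0.38Q → Q* = 169.2547, P* = 156.3168.
At the ceiling P = 143.4, quantity supplied = (143.4 − 92)/0.38 = 135.2632.
Willingness to pay at Q' = 135.2632: 201 − 0.264·135.2632 = 165.2905.
ΔQ = 169.2547 − 135.2632 = 33.9915; wedge = 165.2905 − 143.4 = 21.8905.
The triangle = ½ × 33.9915 × 21.8905 = $372.05 thousand.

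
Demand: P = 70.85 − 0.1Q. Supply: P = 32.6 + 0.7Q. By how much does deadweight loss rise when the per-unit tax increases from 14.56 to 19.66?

109.08

Competitive equilibrium: 70.85 − 0.1Q = 32.6 + 0.7Q → Q* = 47.8125, P* = 66.0688.
For a per-unit tax t: ΔQ = t/0.8, so DWL = ½·t·(t/0.8) = t²/1.6.
At t = 14.56: DWL = 132.496. At t = 19.66: DWL = 241.572.
Increase = 241.572 − 132.496 = 109.08.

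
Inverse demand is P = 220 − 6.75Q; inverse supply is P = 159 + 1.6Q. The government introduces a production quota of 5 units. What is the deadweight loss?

22.19

Competitive equilibrium: 220 − 6.75Q = 159 + 1.6Q → Q* = 7.3054, P* = 170.6886.
At Q = 5: demand price = 220 − 6.75·5 = 186.25; supply price = 159 + 1.6·5 = 167.
ΔQ = 7.3054 − 5 = 2.3054; wedge = 186.25 − 167 = 19.25.
Deadweight loss = ½ × 2.3054 × 19.25 = 22.19.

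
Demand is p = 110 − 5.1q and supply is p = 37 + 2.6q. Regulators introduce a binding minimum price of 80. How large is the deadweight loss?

49.85

Competitive equilibrium: 110 − 5.1q = 37 + 2.6q → q* = 9.48052, p* = 61.64935.
At the floor p = 80, quantity demanded = (110 − 80)/5.1 = 5.88235.
Sellers' marginal cost at q' = 5.88235: 37 + 2.6·5.88235 = 52.29411.
Δq = 9.48052 − 5.88235 = 3.59817; wedge = 80 − 52.29411 = 27.70589.
DWL = ½ × 3.59817 × 27.70589 = 49.85.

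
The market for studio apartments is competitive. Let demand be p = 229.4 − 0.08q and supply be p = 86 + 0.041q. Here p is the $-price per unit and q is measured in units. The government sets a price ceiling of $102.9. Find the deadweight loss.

Competitive equilibrium: 229.4 − 0.08q = 86 + 0.041q → q* = 1185.12397, p* = 134.59008.
At the ceiling p = 102.9, quantity supplied = (102.9 − 86)/0.041 = 412.19512.
Willingness to pay at q' = 412.19512: 229.4 − 0.08·412.19512 = 196.42439.
Δq = 1185.12397 − 412.19512 = 772.92885; wedge = 196.42439 − 102.9 = 93.52439.
Welfare loss = ½ × 772.92885 × 93.52439 = $36143.85.

$36143.85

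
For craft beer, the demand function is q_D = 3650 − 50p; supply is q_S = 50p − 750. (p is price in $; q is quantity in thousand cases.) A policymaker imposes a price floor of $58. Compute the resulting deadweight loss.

In inverse form: demand p = 73 − 0.02q, supply p = 15 + 0.02q.
Competitive equilibrium: 73 − 0.02q = 15 + 0.02q → q* = 1450, p* = 44.
At the floor p = 58, quantity demanded = (73 − 58)/0.02 = 750.
Sellers' marginal cost at q' = 750: 15 + 0.02·750 = 30.
Δq = 1450 − 750 = 700; wedge = 58 − 30 = 28.
Welfare loss = ½ × 700 × 28 = $9800 thousand.

$9800 thousand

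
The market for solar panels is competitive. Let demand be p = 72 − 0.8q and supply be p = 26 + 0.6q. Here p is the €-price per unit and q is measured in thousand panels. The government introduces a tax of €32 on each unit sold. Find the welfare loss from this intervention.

Competitive equilibrium: 72 − 0.8q = 26 + 0.6q → q* = 32.8571, p* = 45.7143.
With the tax, the buyer price exceeds the seller price by 32: (72 − 0.8q) − (26 + 0.6q) = 32 → q' = 10.
Δq = 32.8571 − 10 = 22.8571; the wedge equals the tax, 32.
The triangle = ½ × 22.8571 × 32 = €365.71 thousand.

€365.71 thousand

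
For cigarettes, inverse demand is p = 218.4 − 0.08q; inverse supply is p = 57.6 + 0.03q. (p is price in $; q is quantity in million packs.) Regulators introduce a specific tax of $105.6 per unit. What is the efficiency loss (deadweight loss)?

Competitive equilibrium: 218.4 − 0.08q = 57.6 + 0.03q → q* = 1461.8182, p* = 101.4545.
With the tax, the buyer price exceeds the seller price by 105.6: (218.4 − 0.08q) − (57.6 + 0.03q) = 105.6 → q' = 501.8182.
Δq = 1461.8182 − 501.8182 = 960; the wedge equals the tax, 105.6.
Welfare loss = ½ × 960 × 105.6 = $50688 million.

$50688 million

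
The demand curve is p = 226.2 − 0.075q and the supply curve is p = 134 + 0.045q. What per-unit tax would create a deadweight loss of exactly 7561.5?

Competitive equilibrium: 226.2 − 0.075q = 134 + 0.045q → q* = 768.3333, p* = 168.575.
A tax t gives Δq = t/0.12 and wedge t, so DWL = t²/0.24.
t²/0.24 = 7561.5 → t² = 1814.76 → t = 42.6.

42.6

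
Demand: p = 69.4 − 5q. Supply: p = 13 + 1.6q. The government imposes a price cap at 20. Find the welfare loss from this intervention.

57.40

Competitive equilibrium: 69.4 − 5q = 13 + 1.6q → q* = 8.5455, p* = 26.6727.
At the ceiling p = 20, quantity supplied = (20 − 13)/1.6 = 4.375.
Willingness to pay at q' = 4.375: 69.4 − 5·4.375 = 47.525.
Δq = 8.5455 − 4.375 = 4.1705; wedge = 47.525 − 20 = 27.525.
Welfare loss = ½ × 4.1705 × 27.525 = 57.40.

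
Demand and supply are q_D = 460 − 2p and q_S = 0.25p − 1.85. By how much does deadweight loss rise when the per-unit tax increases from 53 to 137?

In inverse form: demand p = 230 − 0.5q, supply p = 7.4 + 4q.
Competitive equilibrium: 230 − 0.5q = 7.4 + 4q → q* = 49.4667, p* = 205.2667.
For a per-unit tax t: Δq = t/4.5, so DWL = ½·t·(t/4.5) = t²/9.
At t = 53: DWL = 312.111. At t = 137: DWL = 2085.444.
Increase = 2085.444 − 312.111 = 1773.33.

1773.33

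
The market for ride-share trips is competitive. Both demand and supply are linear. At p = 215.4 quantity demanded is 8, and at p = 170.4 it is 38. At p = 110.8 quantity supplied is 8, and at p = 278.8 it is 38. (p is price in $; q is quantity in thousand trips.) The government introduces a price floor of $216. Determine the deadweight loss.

Demand slope = (170.4 − 215.4)/(38 − 8) = −1.5, so p = 227.4 − 1.5q.
Supply slope = (278.8 − 110.8)/(38 − 8) = 5.6, so p = 66 + 5.6q.
Competitive equilibrium: 227.4 − 1.5q = 66 + 5.6q → q* = 22.7324, p* = 193.3014.
At the floor p = 216, quantity demanded = (227.4 − 216)/1.5 = 7.6.
Sellers' marginal cost at q' = 7.6: 66 + 5.6·7.6 = 108.56.
Δq = 22.7324 − 7.6 = 15.1324; wedge = 216 − 108.56 = 107.44.
Welfare loss = ½ × 15.1324 × 107.44 = $812.91 thousand.

$812.91 thousand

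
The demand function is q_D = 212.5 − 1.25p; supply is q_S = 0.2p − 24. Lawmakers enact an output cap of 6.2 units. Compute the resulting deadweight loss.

In inverse form: demand p = 170 − 0.8q, supply p = 120 + 5q.
Competitive equilibrium: 170 − 0.8q = 120 + 5q → q* = 8.6207, p* = 163.1034.
At q = 6.2: demand price = 170 − 0.8·6.2 = 165.04; supply price = 120 + 5·6.2 = 151.
Δq = 8.6207 − 6.2 = 2.4207; wedge = 165.04 − 151 = 14.04.
DWL = ½ × 2.4207 × 14.04 = 16.99.

16.99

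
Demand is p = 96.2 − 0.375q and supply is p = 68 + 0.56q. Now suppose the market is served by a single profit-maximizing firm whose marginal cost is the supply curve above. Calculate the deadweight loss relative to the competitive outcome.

Competitive equilibrium: 96.2 − 0.375q = 68 + 0.56q → q* = 30.1604, p* = 84.8898.
Marginal revenue: MR = 96.2 − 0.75q. Set MR = MC: 96.2 − 0.75q = 68 + 0.56q → q_m = 21.5267.
Price p_m = 96.2 − 0.375·21.5267 = 88.1275; MC(q_m) = 68 + 0.56·21.5267 = 80.055.
Competitive q* = 30.1604, so Δq = 8.6337; wedge = 88.1275 − 80.055 = 8.0725.
The triangle = ½ × 8.6337 × 8.0725 = 34.85.

34.85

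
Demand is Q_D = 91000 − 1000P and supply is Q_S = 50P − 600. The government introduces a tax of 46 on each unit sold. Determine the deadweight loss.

In inverse form: demand P = 91 − 0.001Q, supply P = 12 + 0.02Q.
Competitive equilibrium: 91 − 0.001Q = 12 + 0.02Q → Q* = 3761.9048, P* = 87.2381.
With the tax, the buyer price exceeds the seller price by 46: (91 − 0.001Q) − (12 + 0.02Q) = 46 → Q' = 1571.4286.
ΔQ = 3761.9048 − 1571.4286 = 2190.4762; the wedge equals the tax, 46.
DWL = ½ × 2190.4762 × 46 = 50380.95.

50380.95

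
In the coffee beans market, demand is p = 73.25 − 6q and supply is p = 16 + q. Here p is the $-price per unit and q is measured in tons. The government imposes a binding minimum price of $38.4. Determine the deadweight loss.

Competitive equilibrium: 73.25 − 6q = 16 + q → q* = 8.1786, p* = 24.1786.
At the floor p = 38.4, quantity demanded = (73.25 − 38.4)/6 = 5.8083.
Sellers' marginal cost at q' = 5.8083: 16 + 1·5.8083 = 21.8083.
Δq = 8.1786 − 5.8083 = 2.3703; wedge = 38.4 − 21.8083 = 16.5917.
The triangle = ½ × 2.3703 × 16.5917 = $19.66.

$19.66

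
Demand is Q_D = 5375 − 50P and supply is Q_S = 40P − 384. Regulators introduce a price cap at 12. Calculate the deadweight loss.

In inverse form: demand P = 107.5 − 0.02Q, supply P = 9.6 + 0.025Q.
Competitive equilibrium: 107.5 − 0.02Q = 9.6 + 0.025Q → Q* = 2175.55556, P* = 63.98889.
At the ceiling P = 12, quantity supplied = (12 − 9.6)/0.025 = 96.
Willingness to pay at Q' = 96: 107.5 − 0.02·96 = 105.58.
ΔQ = 2175.55556 − 96 = 2079.55556; wedge = 105.58 − 12 = 93.58.
The triangle = ½ × 2079.55556 × 93.58 = 97302.40.

97302.40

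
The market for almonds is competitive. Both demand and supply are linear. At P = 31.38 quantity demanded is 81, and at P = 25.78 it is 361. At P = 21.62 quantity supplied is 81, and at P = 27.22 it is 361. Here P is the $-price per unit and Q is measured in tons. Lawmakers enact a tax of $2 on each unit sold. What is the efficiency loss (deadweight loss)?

$50

Demand slope = (25.78 − 31.38)/(361 − 81) = −0.02, so P = 33 − 0.02Q.
Supply slope = (27.22 − 21.62)/(361 − 81) = 0.02, so P = 20 + 0.02Q.
Competitive equilibrium: 33 − 0.02Q = 20 + 0.02Q → Q* = 325, P* = 26.5.
With the tax, the buyer price exceeds the seller price by 2: (33 − 0.02Q) − (20 + 0.02Q) = 2 → Q' = 275.
ΔQ = 325 − 275 = 50; the wedge equals the tax, 2.
Deadweight loss = ½ × 50 × 2 = $50.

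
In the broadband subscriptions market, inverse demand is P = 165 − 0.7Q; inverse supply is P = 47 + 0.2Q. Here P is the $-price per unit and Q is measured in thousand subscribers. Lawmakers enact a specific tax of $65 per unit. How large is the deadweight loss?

$2347.22 thousand

Competitive equilibrium: 165 − 0.7Q = 47 + 0.2Q → Q* = 131.1111, P* = 73.2222.
With the tax, the buyer price exceeds the seller price by 65: (165 − 0.7Q) − (47 + 0.2Q) = 65 → Q' = 58.8889.
ΔQ = 131.1111 − 58.8889 = 72.2222; the wedge equals the tax, 65.
Deadweight loss = ½ × 72.2222 × 65 = $2347.22 thousand.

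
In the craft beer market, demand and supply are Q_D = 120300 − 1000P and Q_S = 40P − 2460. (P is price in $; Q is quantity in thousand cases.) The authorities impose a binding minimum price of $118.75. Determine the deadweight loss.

In inverse form: demand P = 120.3 − 0.001Q, supply P = 61.5 + 0.025Q.
Competitive equilibrium: 120.3 − 0.001Q = 61.5 + 0.025Q → Q* = 2261.5385, P* = 118.0385.
At the floor P = 118.75, quantity demanded = (120.3 − 118.75)/0.001 = 1550.
Sellers' marginal cost at Q' = 1550: 61.5 + 0.025·1550 = 100.25.
ΔQ = 2261.5385 − 1550 = 711.5385; wedge = 118.75 − 100.25 = 18.5.
Welfare loss = ½ × 711.5385 × 18.5 = $6581.73 thousand.

$6581.73 thousand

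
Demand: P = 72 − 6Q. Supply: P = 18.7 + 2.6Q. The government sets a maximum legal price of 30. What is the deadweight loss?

14.74

Competitive equilibrium: 72 − 6Q = 18.7 + 2.6Q → Q* = 6.1977, P* = 34.814.
At the ceiling P = 30, quantity supplied = (30 − 18.7)/2.6 = 4.3462.
Willingness to pay at Q' = 4.3462: 72 − 6·4.3462 = 45.9228.
ΔQ = 6.1977 − 4.3462 = 1.8515; wedge = 45.9228 − 30 = 15.9228.
Welfare loss = ½ × 1.8515 × 15.9228 = 14.74.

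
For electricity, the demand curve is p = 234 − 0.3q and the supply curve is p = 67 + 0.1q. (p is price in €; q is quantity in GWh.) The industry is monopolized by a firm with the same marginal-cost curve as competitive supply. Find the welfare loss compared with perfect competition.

€6403.09

Competitive equilibrium: 234 − 0.3q = 67 + 0.1q → q* = 417.5, p* = 108.75.
Marginal revenue: MR = 234 − 0.6q. Set MR = MC: 234 − 0.6q = 67 + 0.1q → q_m = 238.5714.
Price p_m = 234 − 0.3·238.5714 = 162.4286; MC(q_m) = 67 + 0.1·238.5714 = 90.8571.
Competitive q* = 417.5, so Δq = 178.9286; wedge = 162.4286 − 90.8571 = 71.5715.
The triangle = ½ × 178.9286 × 71.5715 = €6403.09.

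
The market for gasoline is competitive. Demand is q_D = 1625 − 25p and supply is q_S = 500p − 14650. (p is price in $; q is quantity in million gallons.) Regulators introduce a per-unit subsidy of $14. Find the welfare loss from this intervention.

$2333.33 million

In inverse form: demand p = 65 − 0.04q, supply p = 29.3 + 0.002q.
Competitive equilibrium: 65 − 0.04q = 29.3 + 0.002q → q* = 850, p* = 31.
The subsidy lowers effective supply by 14: p = 15.3 + 0.002q.
New quantity: 65 − 0.04q = 15.3 + 0.002q → q' = 1183.3333.
Overproduction Δq = 1183.3333 − 850 = 333.3333; wedge = subsidy = 14.
Deadweight loss = ½ × 333.3333 × 14 = $2333.33 million.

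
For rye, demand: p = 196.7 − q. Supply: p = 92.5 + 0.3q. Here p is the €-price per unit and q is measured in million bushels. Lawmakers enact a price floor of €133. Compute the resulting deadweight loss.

Competitive equilibrium: 196.7 − q = 92.5 + 0.3q → q* = 80.1538, p* = 116.5462.
At the floor p = 133, quantity demanded = (196.7 − 133)/1 = 63.7.
Sellers' marginal cost at q' = 63.7: 92.5 + 0.3·63.7 = 111.61.
Δq = 80.1538 − 63.7 = 16.4538; wedge = 133 − 111.61 = 21.39.
The triangle = ½ × 16.4538 × 21.39 = €175.97 million.

€175.97 million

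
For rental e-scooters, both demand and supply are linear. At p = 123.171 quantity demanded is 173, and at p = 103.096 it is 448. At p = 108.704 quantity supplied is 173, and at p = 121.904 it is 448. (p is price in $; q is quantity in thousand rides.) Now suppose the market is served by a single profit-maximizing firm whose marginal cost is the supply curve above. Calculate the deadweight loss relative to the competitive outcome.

$733.22 thousand

Demand slope = (103.096 − 123.171)/(448 − 173) = −0.073, so p = 135.8 − 0.073q.
Supply slope = (121.904 − 108.704)/(448 − 173) = 0.048, so p = 100.4 + 0.048q.
Competitive equilibrium: 135.8 − 0.073q = 100.4 + 0.048q → q* = 292.562, p* = 114.443.
Marginal revenue: MR = 135.8 − 0.146q. Set MR = MC: 135.8 − 0.146q = 100.4 + 0.048q → q_m = 182.4742.
Price p_m = 135.8 − 0.073·182.4742 = 122.4794; MC(q_m) = 100.4 + 0.048·182.4742 = 109.1588.
Competitive q* = 292.562, so Δq = 110.0878; wedge = 122.4794 − 109.1588 = 13.3206.
DWL = ½ × 110.0878 × 13.3206 = $733.22 thousand.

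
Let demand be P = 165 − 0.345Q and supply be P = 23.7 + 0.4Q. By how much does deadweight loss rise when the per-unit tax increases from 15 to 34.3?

638.58

Competitive equilibrium: 165 − 0.345Q = 23.7 + 0.4Q → Q* = 189.6644, P* = 99.5658.
For a per-unit tax t: ΔQ = t/0.745, so DWL = ½·t·(t/0.745) = t²/1.49.
At t = 15: DWL = 151.007. At t = 34.3: DWL = 789.591.
Increase = 789.591 − 151.007 = 638.58.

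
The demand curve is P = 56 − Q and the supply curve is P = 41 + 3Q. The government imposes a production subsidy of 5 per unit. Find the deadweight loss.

3.125

Competitive equilibrium: 56 − Q = 41 + 3Q → Q* = 3.75, P* = 52.25.
The subsidy lowers effective supply by 5: P = 36 + 3Q.
New quantity: 56 − Q = 36 + 3Q → Q' = 5.
Overproduction ΔQ = 5 − 3.75 = 1.25; wedge = subsidy = 5.
The triangle = ½ × 1.25 × 5 = 3.125.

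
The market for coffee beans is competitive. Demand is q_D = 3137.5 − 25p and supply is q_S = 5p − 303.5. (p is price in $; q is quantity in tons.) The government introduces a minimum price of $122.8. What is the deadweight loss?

In inverse form: demand p = 125.5 − 0.04q, supply p = 60.7 + 0.2q.
Competitive equilibrium: 125.5 − 0.04q = 60.7 + 0.2q → q* = 270, p* = 114.7.
At the floor p = 122.8, quantity demanded = (125.5 − 122.8)/0.04 = 67.5.
Sellers' marginal cost at q' = 67.5: 60.7 + 0.2·67.5 = 74.2.
Δq = 270 − 67.5 = 202.5; wedge = 122.8 − 74.2 = 48.6.
The triangle = ½ × 202.5 × 48.6 = $4920.75.

$4920.75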